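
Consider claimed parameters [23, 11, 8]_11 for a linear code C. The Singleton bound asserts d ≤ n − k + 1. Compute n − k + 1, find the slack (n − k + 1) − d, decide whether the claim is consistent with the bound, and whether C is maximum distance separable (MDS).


Singleton RHS = n − k + 1 = 13, slack = 5, bound satisfied, not MDS.

Singleton bound: d ≤ n − k + 1.
Here n = 23, k = 11, so n − k + 1 = 13.
Given d = 8, check d ≤ 13: YES.
Slack = (n − k + 1) − d = 5.
The code is NOT MDS (slack = 5 > 0).
Description: the claimed parameters are [23, 11, 8]_11; such a code would be non-MDS.


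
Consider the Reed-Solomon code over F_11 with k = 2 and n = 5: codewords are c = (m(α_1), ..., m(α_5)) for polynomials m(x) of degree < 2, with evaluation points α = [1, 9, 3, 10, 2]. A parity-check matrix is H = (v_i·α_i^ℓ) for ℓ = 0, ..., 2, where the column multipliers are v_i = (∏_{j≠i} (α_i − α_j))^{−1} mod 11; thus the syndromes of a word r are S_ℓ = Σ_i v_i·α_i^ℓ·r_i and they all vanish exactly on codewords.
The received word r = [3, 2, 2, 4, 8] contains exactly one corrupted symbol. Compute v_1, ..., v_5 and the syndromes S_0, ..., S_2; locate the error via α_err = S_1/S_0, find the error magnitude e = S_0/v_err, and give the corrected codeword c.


S = (5, 1, 9), error at position 2, error magnitude e = 3, c = [3, 10, 2, 4, 8].

Step 1: column multipliers v_i = (∏_{j≠i}(α_i − α_j))^{−1} mod 11.
  i = 1 (α = 1): (1−9)(1−3)(1−10)(1−2) = (−8)·(−2)·(−9)·(−1) = 144 ≡ 1, so v_1 = 1^{−1} = 1 (mod 11).
  i = 2 (α = 9): (9−1)(9−3)(9−10)(9−2) = 8·6·(−1)·7 = −336 ≡ 5, so v_2 = 5^{−1} = 9 (mod 11).
  i = 3 (α = 3): (3−1)(3−9)(3−10)(3−2) = 2·(−6)·(−7)·1 = 84 ≡ 7, so v_3 = 7^{−1} = 8 (mod 11).
  i = 4 (α = 10): (10−1)(10−9)(10−3)(10−2) = 9·1·7·8 = 504 ≡ 9, so v_4 = 9^{−1} = 5 (mod 11).
  i = 5 (α = 2): (2−1)(2−9)(2−3)(2−10) = 1·(−7)·(−1)·(−8) = −56 ≡ 10, so v_5 = 10^{−1} = 10 (mod 11).
  v = [1, 9, 8, 5, 10].
Step 2: syndromes of r = [3, 2, 2, 4, 8] (all sums mod 11).
  S_0 = Σ v_i r_i = 1·3 + 9·2 + 8·2 + 5·4 + 10·8 = 137 ≡ 5.
  S_1 = Σ v_i α_i r_i = 1·1·3 + 9·9·2 + 8·3·2 + 5·10·4 + 10·2·8 = 573 ≡ 1.
  α_i^2 mod 11 = [1, 4, 9, 1, 4].
  S_2 = Σ v_i α_i^2 r_i = 1·1·3 + 9·4·2 + 8·9·2 + 5·1·4 + 10·4·8 = 559 ≡ 9.
  S = (5, 1, 9) ≠ 0, so r is not a codeword (an error is present).
Step 3: locate the error. For a single error e at position i, S_ℓ = v_i·e·α_i^ℓ, so α_err = S_1/S_0.
  S_0^{−1} = 5^{−1} = 9 (mod 11), so α_err = 1·9 = 9 ≡ 9 = α_2. Error position i = 2.
  Consistency check: S_2/S_1 = 9·1 = 9 ≡ 9 = α_err ✓ (single-error assumption holds).
Step 4: error magnitude e = S_0/v_2 = S_0·∏_{j≠2}(α_2 − α_j) = 5·5 = 25 ≡ 3 (mod 11).
Step 5: correct position 2: c_2 = r_2 − e = 2 − 3 ≡ 10 (mod 11). Hence c = [3, 10, 2, 4, 8].
  Check: interpolating c through the α_i gives m(x) = 9 + 5·x (degree < 2) with m(α_i) = c_i for every i, so c is indeed a codeword.


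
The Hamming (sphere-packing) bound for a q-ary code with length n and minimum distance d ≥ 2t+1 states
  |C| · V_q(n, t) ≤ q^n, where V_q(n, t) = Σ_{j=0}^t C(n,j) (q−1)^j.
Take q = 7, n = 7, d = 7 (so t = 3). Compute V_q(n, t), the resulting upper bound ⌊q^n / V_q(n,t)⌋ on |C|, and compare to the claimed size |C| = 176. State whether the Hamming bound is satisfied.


V_q(n, t) = 8359, q^n = 823543, Hamming bound = 98, |C| = 176 > bound (violated).

Step 1: Compute V_q(n, t) = Σ_{j=0}^3 C(n, j) (q−1)^j.
  j = 0: C(7,0)·(6)^0 = 1·1 = 1.
  j = 1: C(7,1)·(6)^1 = 7·6 = 42.
  j = 2: C(7,2)·(6)^2 = 21·36 = 756.
  j = 3: C(7,3)·(6)^3 = 35·216 = 7560.
  V_q(n, t) = 1 + 42 + 756 + 7560 = 8359.
Step 2: q^n = 7^7 = 823543.
Step 3: Hamming bound ⌊q^n / V_q(n,t)⌋ = ⌊823543/8359⌋ = 98.
Step 4: Compare |C| = 176 to 98: violated.
The claimed |C| lies above the Hamming bound, so no 7-ary code of length 7 with d ≥ 7 can have 176 codewords.


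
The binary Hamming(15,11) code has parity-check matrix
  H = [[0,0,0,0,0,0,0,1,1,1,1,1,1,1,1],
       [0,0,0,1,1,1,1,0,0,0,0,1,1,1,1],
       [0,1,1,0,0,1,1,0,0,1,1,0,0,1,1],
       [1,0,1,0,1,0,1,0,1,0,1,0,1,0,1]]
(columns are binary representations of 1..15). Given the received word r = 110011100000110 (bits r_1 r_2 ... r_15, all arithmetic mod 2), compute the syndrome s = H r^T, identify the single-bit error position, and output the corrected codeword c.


s = (0, 1, 0, 0)^T, error position = 4, corrected codeword c = 110111100000110

Compute s = H r^T mod 2 one row at a time:
  s_1 = 0 + 0 + 0 + 0 + 0 + 1 + 1 + 0 = 2 ≡ 0 (mod 2).
  s_2 = 0 + 1 + 1 + 1 + 0 + 1 + 1 + 0 = 5 ≡ 1 (mod 2).
  s_3 = 1 + 0 + 1 + 1 + 0 + 0 + 1 + 0 = 4 ≡ 0 (mod 2).
  s_4 = 1 + 0 + 1 + 1 + 0 + 0 + 1 + 0 = 4 ≡ 0 (mod 2).
s = (0, 1, 0, 0)^T — this equals column 4 of H (binary 0100), so error is at position 4.
Correct: flip bit 4 of r = 110011100000110 to get c = 110111100000110.


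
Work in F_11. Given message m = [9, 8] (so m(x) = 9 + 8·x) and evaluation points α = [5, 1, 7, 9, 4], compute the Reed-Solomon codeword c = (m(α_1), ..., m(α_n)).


c = [5, 6, 10, 4, 8]

Message polynomial: m(x) = 9 + 8·x (mod 11).
For each evaluation point α_i, compute m(α_i) mod 11:
  α_1 = 5: Horner steps 8 → 5, so m(5) = 5.
  α_2 = 1: Horner steps 8 → 6, so m(1) = 6.
  α_3 = 7: Horner steps 8 → 10, so m(7) = 10.
  α_4 = 9: Horner steps 8 → 4, so m(9) = 4.
  α_5 = 4: Horner steps 8 → 8, so m(4) = 8.
Codeword c = [5, 6, 10, 4, 8] ∈ F_11^5.


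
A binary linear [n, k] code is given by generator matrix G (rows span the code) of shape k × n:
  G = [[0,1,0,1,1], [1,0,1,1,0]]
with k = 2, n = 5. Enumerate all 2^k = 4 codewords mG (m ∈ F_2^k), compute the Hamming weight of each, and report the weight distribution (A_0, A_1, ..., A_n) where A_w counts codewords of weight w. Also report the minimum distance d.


Weight distribution: A_0 = 1, A_3 = 2, A_4 = 1. Minimum distance d = 3.

Enumerate all 2^2 = 4 messages m ∈ F_2^2.
For each, compute codeword c = mG in F_2^5, then tally its weight.
  m = 00 → c = 00000, weight = 0.
  m = 10 → c = 01011, weight = 3.
  m = 01 → c = 10110, weight = 3.
  m = 11 → c = 11101, weight = 4.
Tally weights:
  weight 0: 1 codewords.
  weight 3: 2 codewords.
  weight 4: 1 codewords.
Minimum distance d = smallest w > 0 with A_w > 0 = 3.
Sanity: Σ A_w = 4 = 2^2 = 4 ✓.


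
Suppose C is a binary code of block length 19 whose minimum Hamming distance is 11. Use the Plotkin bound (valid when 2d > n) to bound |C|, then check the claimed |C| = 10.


Plotkin bound M ≤ 6; given |C| = 10 > bound (violated).

Check applicability: 2d = 22, n = 19.
2d − n = 3 > 0, so Plotkin applies.
Compute d/(2d−n) = 11/3 ≈ 3.6667.
⌊d/(2d−n)⌋ = 3.
Plotkin bound: M ≤ 2·3 = 6.
Given |C| = 10, check: VIOLATED.
This |C| is above the Plotkin bound, so no binary code with n = 19, d = 11 and 10 codewords exists.


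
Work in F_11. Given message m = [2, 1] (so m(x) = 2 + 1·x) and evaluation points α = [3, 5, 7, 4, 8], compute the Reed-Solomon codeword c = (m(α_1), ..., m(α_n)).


c = [5, 7, 9, 6, 10]

Message polynomial: m(x) = 2 + 1·x (mod 11).
For each evaluation point α_i, compute m(α_i) mod 11:
  α_1 = 3: Horner steps 1 → 5, so m(3) = 5.
  α_2 = 5: Horner steps 1 → 7, so m(5) = 7.
  α_3 = 7: Horner steps 1 → 9, so m(7) = 9.
  α_4 = 4: Horner steps 1 → 6, so m(4) = 6.
  α_5 = 8: Horner steps 1 → 10, so m(8) = 10.
Codeword c = [5, 7, 9, 6, 10] ∈ F_11^5.


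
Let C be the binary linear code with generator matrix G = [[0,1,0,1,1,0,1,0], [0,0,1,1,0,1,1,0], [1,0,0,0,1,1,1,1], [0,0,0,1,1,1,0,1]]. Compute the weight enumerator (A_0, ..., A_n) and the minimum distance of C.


Weight distribution: A_0 = 1, A_3 = 3, A_4 = 7, A_5 = 4, A_7 = 1. Minimum distance d = 3.

Enumerate all 2^4 = 16 messages m ∈ F_2^4.
For each, compute codeword c = mG in F_2^8, then tally its weight.
  m = 0000 → c = 00000000, weight = 0.
  m = 1000 → c = 01011010, weight = 4.
  m = 0100 → c = 00110110, weight = 4.
  m = 1100 → c = 01101100, weight = 4.
  m = 0010 → c = 10001111, weight = 5.
  m = 1010 → c = 11010101, weight = 5.
  m = 0110 → c = 10111001, weight = 5.
  m = 1110 → c = 11100011, weight = 5.
  m = 0001 → c = 00011101, weight = 4.
  m = 1001 → c = 01000111, weight = 4.
  m = 0101 → c = 00101011, weight = 4.
  m = 1101 → c = 01110001, weight = 4.
  m = 0011 → c = 10010010, weight = 3.
  m = 1011 → c = 11001000, weight = 3.
  m = 0111 → c = 10100100, weight = 3.
  m = 1111 → c = 11111110, weight = 7.
Tally weights:
  weight 0: 1 codewords.
  weight 3: 3 codewords.
  weight 4: 7 codewords.
  weight 5: 4 codewords.
  weight 7: 1 codewords.
Minimum distance d = smallest w > 0 with A_w > 0 = 3.
Sanity: Σ A_w = 16 = 2^4 = 16 ✓.


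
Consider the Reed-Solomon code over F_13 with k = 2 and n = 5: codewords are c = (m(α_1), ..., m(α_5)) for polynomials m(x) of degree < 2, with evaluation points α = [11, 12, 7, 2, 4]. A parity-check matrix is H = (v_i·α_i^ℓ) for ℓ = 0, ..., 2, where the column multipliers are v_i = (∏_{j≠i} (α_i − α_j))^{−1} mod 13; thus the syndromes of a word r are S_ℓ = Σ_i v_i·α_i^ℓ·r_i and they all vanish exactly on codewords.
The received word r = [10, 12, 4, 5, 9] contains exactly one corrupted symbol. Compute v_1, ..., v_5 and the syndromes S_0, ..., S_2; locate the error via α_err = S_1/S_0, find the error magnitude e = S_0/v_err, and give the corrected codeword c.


S = (2, 1, 7), error at position 3, error magnitude e = 2, c = [10, 12, 2, 5, 9].

Step 1: column multipliers v_i = (∏_{j≠i}(α_i − α_j))^{−1} mod 13.
  i = 1 (α = 11): (11−12)(11−7)(11−2)(11−4) = (−1)·4·9·7 = −252 ≡ 8, so v_1 = 8^{−1} = 5 (mod 13).
  i = 2 (α = 12): (12−11)(12−7)(12−2)(12−4) = 1·5·10·8 = 400 ≡ 10, so v_2 = 10^{−1} = 4 (mod 13).
  i = 3 (α = 7): (7−11)(7−12)(7−2)(7−4) = (−4)·(−5)·5·3 = 300 ≡ 1, so v_3 = 1^{−1} = 1 (mod 13).
  i = 4 (α = 2): (2−11)(2−12)(2−7)(2−4) = (−9)·(−10)·(−5)·(−2) = 900 ≡ 3, so v_4 = 3^{−1} = 9 (mod 13).
  i = 5 (α = 4): (4−11)(4−12)(4−7)(4−2) = (−7)·(−8)·(−3)·2 = −336 ≡ 2, so v_5 = 2^{−1} = 7 (mod 13).
  v = [5, 4, 1, 9, 7].
Step 2: syndromes of r = [10, 12, 4, 5, 9] (all sums mod 13).
  S_0 = Σ v_i r_i = 5·10 + 4·12 + 1·4 + 9·5 + 7·9 = 210 ≡ 2.
  S_1 = Σ v_i α_i r_i = 5·11·10 + 4·12·12 + 1·7·4 + 9·2·5 + 7·4·9 = 1496 ≡ 1.
  α_i^2 mod 13 = [4, 1, 10, 4, 3].
  S_2 = Σ v_i α_i^2 r_i = 5·4·10 + 4·1·12 + 1·10·4 + 9·4·5 + 7·3·9 = 657 ≡ 7.
  S = (2, 1, 7) ≠ 0, so r is not a codeword (an error is present).
Step 3: locate the error. For a single error e at position i, S_ℓ = v_i·e·α_i^ℓ, so α_err = S_1/S_0.
  S_0^{−1} = 2^{−1} = 7 (mod 13), so α_err = 1·7 = 7 ≡ 7 = α_3. Error position i = 3.
  Consistency check: S_2/S_1 = 7·1 = 7 ≡ 7 = α_err ✓ (single-error assumption holds).
Step 4: error magnitude e = S_0/v_3 = S_0·∏_{j≠3}(α_3 − α_j) = 2·1 = 2 ≡ 2 (mod 13).
Step 5: correct position 3: c_3 = r_3 − e = 4 − 2 ≡ 2 (mod 13). Hence c = [10, 12, 2, 5, 9].
  Check: interpolating c through the α_i gives m(x) = 1 + 2·x (degree < 2) with m(α_i) = c_i for every i, so c is indeed a codeword.


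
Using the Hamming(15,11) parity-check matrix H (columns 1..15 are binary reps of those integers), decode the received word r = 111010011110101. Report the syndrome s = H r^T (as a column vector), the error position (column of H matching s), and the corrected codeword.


s = (0, 1, 1, 1)^T, error position = 7, corrected codeword c = 111010111110101

Compute s = H r^T mod 2 one row at a time:
  s_1 = 1 + 1 + 1 + 1 + 0 + 1 + 0 + 1 = 6 ≡ 0 (mod 2).
  s_2 = 0 + 1 + 0 + 0 + 0 + 1 + 0 + 1 = 3 ≡ 1 (mod 2).
  s_3 = 1 + 1 + 0 + 0 + 1 + 1 + 0 + 1 = 5 ≡ 1 (mod 2).
  s_4 = 1 + 1 + 1 + 0 + 1 + 1 + 1 + 1 = 7 ≡ 1 (mod 2).
s = (0, 1, 1, 1)^T — this equals column 7 of H (binary 0111), so error is at position 7.
Correct: flip bit 7 of r = 111010011110101 to get c = 111010111110101.


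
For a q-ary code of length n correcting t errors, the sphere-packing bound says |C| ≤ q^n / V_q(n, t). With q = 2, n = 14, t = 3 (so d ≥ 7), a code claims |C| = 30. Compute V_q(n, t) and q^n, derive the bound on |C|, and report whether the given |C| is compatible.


V_q(n, t) = 470, q^n = 16384, Hamming bound = 34, |C| = 30 ≤ bound (satisfied).

Step 1: Compute V_q(n, t) = Σ_{j=0}^3 C(n, j) (q−1)^j.
  j = 0: C(14,0)·(1)^0 = 1·1 = 1.
  j = 1: C(14,1)·(1)^1 = 14·1 = 14.
  j = 2: C(14,2)·(1)^2 = 91·1 = 91.
  j = 3: C(14,3)·(1)^3 = 364·1 = 364.
  V_q(n, t) = 1 + 14 + 91 + 364 = 470.
Step 2: q^n = 2^14 = 16384.
Step 3: Hamming bound ⌊q^n / V_q(n,t)⌋ = ⌊16384/470⌋ = 34.
Step 4: Compare |C| = 30 to 34: satisfied.
The claimed |C| lies below the Hamming bound.


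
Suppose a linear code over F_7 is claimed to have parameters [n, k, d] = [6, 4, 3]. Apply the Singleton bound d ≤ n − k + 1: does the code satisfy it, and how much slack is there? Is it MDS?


Singleton RHS = n − k + 1 = 3, slack = 0, bound satisfied, MDS.

Singleton bound: d ≤ n − k + 1.
Here n = 6, k = 4, so n − k + 1 = 3.
Given d = 3, check d ≤ 3: YES.
Slack = (n − k + 1) − d = 0.
The code is MDS (slack = 0).
Description: the claimed parameters are [6, 4, 3]_7; such a code would be MDS (meets Singleton bound).


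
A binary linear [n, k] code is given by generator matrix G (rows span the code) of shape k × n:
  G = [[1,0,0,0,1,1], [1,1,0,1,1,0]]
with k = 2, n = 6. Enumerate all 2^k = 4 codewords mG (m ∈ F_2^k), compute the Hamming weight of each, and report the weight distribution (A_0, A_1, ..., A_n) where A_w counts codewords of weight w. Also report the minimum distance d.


Weight distribution: A_0 = 1, A_3 = 2, A_4 = 1. Minimum distance d = 3.

Enumerate all 2^2 = 4 messages m ∈ F_2^2.
For each, compute codeword c = mG in F_2^6, then tally its weight.
  m = 00 → c = 000000, weight = 0.
  m = 10 → c = 100011, weight = 3.
  m = 01 → c = 110110, weight = 4.
  m = 11 → c = 010101, weight = 3.
Tally weights:
  weight 0: 1 codewords.
  weight 3: 2 codewords.
  weight 4: 1 codewords.
Minimum distance d = smallest w > 0 with A_w > 0 = 3.
Sanity: Σ A_w = 4 = 2^2 = 4 ✓.


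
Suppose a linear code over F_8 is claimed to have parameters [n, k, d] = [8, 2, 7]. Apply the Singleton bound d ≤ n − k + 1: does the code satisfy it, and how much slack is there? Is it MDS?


Singleton RHS = n − k + 1 = 7, slack = 0, bound satisfied, MDS.

Singleton bound: d ≤ n − k + 1.
Here n = 8, k = 2, so n − k + 1 = 7.
Given d = 7, check d ≤ 7: YES.
Slack = (n − k + 1) − d = 0.
The code is MDS (slack = 0).
Description: the claimed parameters are [8, 2, 7]_8; such a code would be MDS (meets Singleton bound).


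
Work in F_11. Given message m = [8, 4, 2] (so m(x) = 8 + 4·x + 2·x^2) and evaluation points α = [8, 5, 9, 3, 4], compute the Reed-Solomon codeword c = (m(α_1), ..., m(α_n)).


c = [3, 1, 8, 5, 1]

Message polynomial: m(x) = 8 + 4·x + 2·x^2 (mod 11).
For each evaluation point α_i, compute m(α_i) mod 11:
  α_1 = 8: Horner steps 2 → 9 → 3, so m(8) = 3.
  α_2 = 5: Horner steps 2 → 3 → 1, so m(5) = 1.
  α_3 = 9: Horner steps 2 → 0 → 8, so m(9) = 8.
  α_4 = 3: Horner steps 2 → 10 → 5, so m(3) = 5.
  α_5 = 4: Horner steps 2 → 1 → 1, so m(4) = 1.
Codeword c = [3, 1, 8, 5, 1] ∈ F_11^5.


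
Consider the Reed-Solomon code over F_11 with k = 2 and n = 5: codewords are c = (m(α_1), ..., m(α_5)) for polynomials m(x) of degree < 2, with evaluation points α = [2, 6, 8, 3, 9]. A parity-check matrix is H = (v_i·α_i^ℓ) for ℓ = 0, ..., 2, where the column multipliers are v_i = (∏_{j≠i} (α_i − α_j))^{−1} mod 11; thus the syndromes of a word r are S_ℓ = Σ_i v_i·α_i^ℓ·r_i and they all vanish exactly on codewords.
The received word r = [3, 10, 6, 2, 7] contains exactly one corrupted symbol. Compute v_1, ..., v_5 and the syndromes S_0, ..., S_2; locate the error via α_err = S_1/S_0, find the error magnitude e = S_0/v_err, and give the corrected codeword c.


S = (7, 1, 8), error at position 3, error magnitude e = 9, c = [3, 10, 8, 2, 7].

Step 1: column multipliers v_i = (∏_{j≠i}(α_i − α_j))^{−1} mod 11.
  i = 1 (α = 2): (2−6)(2−8)(2−3)(2−9) = (−4)·(−6)·(−1)·(−7) = 168 ≡ 3, so v_1 = 3^{−1} = 4 (mod 11).
  i = 2 (α = 6): (6−2)(6−8)(6−3)(6−9) = 4·(−2)·3·(−3) = 72 ≡ 6, so v_2 = 6^{−1} = 2 (mod 11).
  i = 3 (α = 8): (8−2)(8−6)(8−3)(8−9) = 6·2·5·(−1) = −60 ≡ 6, so v_3 = 6^{−1} = 2 (mod 11).
  i = 4 (α = 3): (3−2)(3−6)(3−8)(3−9) = 1·(−3)·(−5)·(−6) = −90 ≡ 9, so v_4 = 9^{−1} = 5 (mod 11).
  i = 5 (α = 9): (9−2)(9−6)(9−8)(9−3) = 7·3·1·6 = 126 ≡ 5, so v_5 = 5^{−1} = 9 (mod 11).
  v = [4, 2, 2, 5, 9].
Step 2: syndromes of r = [3, 10, 6, 2, 7] (all sums mod 11).
  S_0 = Σ v_i r_i = 4·3 + 2·10 + 2·6 + 5·2 + 9·7 = 117 ≡ 7.
  S_1 = Σ v_i α_i r_i = 4·2·3 + 2·6·10 + 2·8·6 + 5·3·2 + 9·9·7 = 837 ≡ 1.
  α_i^2 mod 11 = [4, 3, 9, 9, 4].
  S_2 = Σ v_i α_i^2 r_i = 4·4·3 + 2·3·10 + 2·9·6 + 5·9·2 + 9·4·7 = 558 ≡ 8.
  S = (7, 1, 8) ≠ 0, so r is not a codeword (an error is present).
Step 3: locate the error. For a single error e at position i, S_ℓ = v_i·e·α_i^ℓ, so α_err = S_1/S_0.
  S_0^{−1} = 7^{−1} = 8 (mod 11), so α_err = 1·8 = 8 ≡ 8 = α_3. Error position i = 3.
  Consistency check: S_2/S_1 = 8·1 = 8 ≡ 8 = α_err ✓ (single-error assumption holds).
Step 4: error magnitude e = S_0/v_3 = S_0·∏_{j≠3}(α_3 − α_j) = 7·6 = 42 ≡ 9 (mod 11).
Step 5: correct position 3: c_3 = r_3 − e = 6 − 9 ≡ 8 (mod 11). Hence c = [3, 10, 8, 2, 7].
  Check: interpolating c through the α_i gives m(x) = 5 + 10·x (degree < 2) with m(α_i) = c_i for every i, so c is indeed a codeword.


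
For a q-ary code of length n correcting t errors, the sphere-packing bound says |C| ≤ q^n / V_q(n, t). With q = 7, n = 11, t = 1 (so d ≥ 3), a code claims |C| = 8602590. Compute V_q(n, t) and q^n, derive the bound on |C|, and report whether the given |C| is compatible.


V_q(n, t) = 67, q^n = 1977326743, Hamming bound = 29512339, |C| = 8602590 ≤ bound (satisfied).

Step 1: Compute V_q(n, t) = Σ_{j=0}^1 C(n, j) (q−1)^j.
  j = 0: C(11,0)·(6)^0 = 1·1 = 1.
  j = 1: C(11,1)·(6)^1 = 11·6 = 66.
  V_q(n, t) = 1 + 66 = 67.
Step 2: q^n = 7^11 = 1977326743.
Step 3: Hamming bound ⌊q^n / V_q(n,t)⌋ = ⌊1977326743/67⌋ = 29512339.
Step 4: Compare |C| = 8602590 to 29512339: satisfied.
The claimed |C| lies below the Hamming bound.


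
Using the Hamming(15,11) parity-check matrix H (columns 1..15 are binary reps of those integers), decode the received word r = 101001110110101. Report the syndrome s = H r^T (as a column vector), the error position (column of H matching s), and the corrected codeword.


s = (1, 0, 0, 0)^T, error position = 8, corrected codeword c = 101001100110101

Compute s = H r^T mod 2 one row at a time:
  s_1 = 1 + 0 + 1 + 1 + 0 + 1 + 0 + 1 = 5 ≡ 1 (mod 2).
  s_2 = 0 + 0 + 1 + 1 + 0 + 1 + 0 + 1 = 4 ≡ 0 (mod 2).
  s_3 = 0 + 1 + 1 + 1 + 1 + 1 + 0 + 1 = 6 ≡ 0 (mod 2).
  s_4 = 1 + 1 + 0 + 1 + 0 + 1 + 1 + 1 = 6 ≡ 0 (mod 2).
s = (1, 0, 0, 0)^T — this equals column 8 of H (binary 1000), so error is at position 8.
Correct: flip bit 8 of r = 101001110110101 to get c = 101001100110101.


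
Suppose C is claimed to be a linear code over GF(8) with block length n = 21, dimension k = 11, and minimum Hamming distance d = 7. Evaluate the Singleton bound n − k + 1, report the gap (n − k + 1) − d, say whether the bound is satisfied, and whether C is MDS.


Singleton RHS = n − k + 1 = 11, slack = 4, bound satisfied, not MDS.

Singleton bound: d ≤ n − k + 1.
Here n = 21, k = 11, so n − k + 1 = 11.
Given d = 7, check d ≤ 11: YES.
Slack = (n − k + 1) − d = 4.
The code is NOT MDS (slack = 4 > 0).
Description: the claimed parameters are [21, 11, 7]_8; such a code would be non-MDS.


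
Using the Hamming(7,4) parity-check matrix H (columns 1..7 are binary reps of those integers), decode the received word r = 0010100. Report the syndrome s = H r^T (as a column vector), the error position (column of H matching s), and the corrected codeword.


s = (1, 1, 0)^T, error position = 6, corrected codeword c = 0010110

Compute s = H r^T mod 2 one row at a time:
  s_1 = 0 + 1 + 0 + 0 = 1 ≡ 1 (mod 2).
  s_2 = 0 + 1 + 0 + 0 = 1 ≡ 1 (mod 2).
  s_3 = 0 + 1 + 1 + 0 = 2 ≡ 0 (mod 2).
s = (1, 1, 0)^T — this equals column 6 of H (binary 110), so error is at position 6.
Correct: flip bit 6 of r = 0010100 to get c = 0010110.


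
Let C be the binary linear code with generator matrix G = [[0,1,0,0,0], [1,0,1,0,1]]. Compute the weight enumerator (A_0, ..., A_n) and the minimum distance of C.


Weight distribution: A_0 = 1, A_1 = 1, A_3 = 1, A_4 = 1. Minimum distance d = 1.

Enumerate all 2^2 = 4 messages m ∈ F_2^2.
For each, compute codeword c = mG in F_2^5, then tally its weight.
  m = 00 → c = 00000, weight = 0.
  m = 10 → c = 01000, weight = 1.
  m = 01 → c = 10101, weight = 3.
  m = 11 → c = 11101, weight = 4.
Tally weights:
  weight 0: 1 codewords.
  weight 1: 1 codewords.
  weight 3: 1 codewords.
  weight 4: 1 codewords.
Minimum distance d = smallest w > 0 with A_w > 0 = 1.
Sanity: Σ A_w = 4 = 2^2 = 4 ✓.


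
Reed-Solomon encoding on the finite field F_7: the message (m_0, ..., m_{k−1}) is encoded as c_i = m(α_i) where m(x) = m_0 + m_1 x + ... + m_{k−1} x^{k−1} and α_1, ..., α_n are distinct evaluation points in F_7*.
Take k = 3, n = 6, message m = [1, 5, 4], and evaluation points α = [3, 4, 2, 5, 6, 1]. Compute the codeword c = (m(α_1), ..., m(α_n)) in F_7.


c = [3, 1, 6, 0, 0, 3]

Message polynomial: m(x) = 1 + 5·x + 4·x^2 (mod 7).
For each evaluation point α_i, compute m(α_i) mod 7:
  α_1 = 3: Horner steps 4 → 3 → 3, so m(3) = 3.
  α_2 = 4: Horner steps 4 → 0 → 1, so m(4) = 1.
  α_3 = 2: Horner steps 4 → 6 → 6, so m(2) = 6.
  α_4 = 5: Horner steps 4 → 4 → 0, so m(5) = 0.
  α_5 = 6: Horner steps 4 → 1 → 0, so m(6) = 0.
  α_6 = 1: Horner steps 4 → 2 → 3, so m(1) = 3.
Codeword c = [3, 1, 6, 0, 0, 3] ∈ F_7^6.


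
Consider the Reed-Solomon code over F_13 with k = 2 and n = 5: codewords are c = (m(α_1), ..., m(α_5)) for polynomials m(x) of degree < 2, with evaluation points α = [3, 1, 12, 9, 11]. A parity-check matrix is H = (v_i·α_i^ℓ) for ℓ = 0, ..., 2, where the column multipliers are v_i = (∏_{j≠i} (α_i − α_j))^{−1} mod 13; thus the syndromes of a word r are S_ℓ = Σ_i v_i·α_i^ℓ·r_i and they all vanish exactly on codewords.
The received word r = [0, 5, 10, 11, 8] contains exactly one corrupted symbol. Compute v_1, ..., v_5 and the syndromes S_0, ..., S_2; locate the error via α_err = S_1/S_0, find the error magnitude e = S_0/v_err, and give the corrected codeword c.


S = (6, 1, 11), error at position 5, error magnitude e = 2, c = [0, 5, 10, 11, 6].

Step 1: column multipliers v_i = (∏_{j≠i}(α_i − α_j))^{−1} mod 13.
  i = 1 (α = 3): (3−1)(3−12)(3−9)(3−11) = 2·(−9)·(−6)·(−8) = −864 ≡ 7, so v_1 = 7^{−1} = 2 (mod 13).
  i = 2 (α = 1): (1−3)(1−12)(1−9)(1−11) = (−2)·(−11)·(−8)·(−10) = 1760 ≡ 5, so v_2 = 5^{−1} = 8 (mod 13).
  i = 3 (α = 12): (12−3)(12−1)(12−9)(12−11) = 9·11·3·1 = 297 ≡ 11, so v_3 = 11^{−1} = 6 (mod 13).
  i = 4 (α = 9): (9−3)(9−1)(9−12)(9−11) = 6·8·(−3)·(−2) = 288 ≡ 2, so v_4 = 2^{−1} = 7 (mod 13).
  i = 5 (α = 11): (11−3)(11−1)(11−12)(11−9) = 8·10·(−1)·2 = −160 ≡ 9, so v_5 = 9^{−1} = 3 (mod 13).
  v = [2, 8, 6, 7, 3].
Step 2: syndromes of r = [0, 5, 10, 11, 8] (all sums mod 13).
  S_0 = Σ v_i r_i = 2·0 + 8·5 + 6·10 + 7·11 + 3·8 = 201 ≡ 6.
  S_1 = Σ v_i α_i r_i = 2·3·0 + 8·1·5 + 6·12·10 + 7·9·11 + 3·11·8 = 1717 ≡ 1.
  α_i^2 mod 13 = [9, 1, 1, 3, 4].
  S_2 = Σ v_i α_i^2 r_i = 2·9·0 + 8·1·5 + 6·1·10 + 7·3·11 + 3·4·8 = 427 ≡ 11.
  S = (6, 1, 11) ≠ 0, so r is not a codeword (an error is present).
Step 3: locate the error. For a single error e at position i, S_ℓ = v_i·e·α_i^ℓ, so α_err = S_1/S_0.
  S_0^{−1} = 6^{−1} = 11 (mod 13), so α_err = 1·11 = 11 ≡ 11 = α_5. Error position i = 5.
  Consistency check: S_2/S_1 = 11·1 = 11 ≡ 11 = α_err ✓ (single-error assumption holds).
Step 4: error magnitude e = S_0/v_5 = S_0·∏_{j≠5}(α_5 − α_j) = 6·9 = 54 ≡ 2 (mod 13).
Step 5: correct position 5: c_5 = r_5 − e = 8 − 2 ≡ 6 (mod 13). Hence c = [0, 5, 10, 11, 6].
  Check: interpolating c through the α_i gives m(x) = 1 + 4·x (degree < 2) with m(α_i) = c_i for every i, so c is indeed a codeword.


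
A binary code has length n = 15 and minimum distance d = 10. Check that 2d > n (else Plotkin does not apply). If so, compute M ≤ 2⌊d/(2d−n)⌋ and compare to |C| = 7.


Plotkin bound M ≤ 4; given |C| = 7 > bound (violated).

Check applicability: 2d = 20, n = 15.
2d − n = 5 > 0, so Plotkin applies.
Compute d/(2d−n) = 10/5 ≈ 2.0000.
⌊d/(2d−n)⌋ = 2.
Plotkin bound: M ≤ 2·2 = 4.
Given |C| = 7, check: VIOLATED.
This |C| is above the Plotkin bound, so no binary code with n = 15, d = 10 and 7 codewords exists.


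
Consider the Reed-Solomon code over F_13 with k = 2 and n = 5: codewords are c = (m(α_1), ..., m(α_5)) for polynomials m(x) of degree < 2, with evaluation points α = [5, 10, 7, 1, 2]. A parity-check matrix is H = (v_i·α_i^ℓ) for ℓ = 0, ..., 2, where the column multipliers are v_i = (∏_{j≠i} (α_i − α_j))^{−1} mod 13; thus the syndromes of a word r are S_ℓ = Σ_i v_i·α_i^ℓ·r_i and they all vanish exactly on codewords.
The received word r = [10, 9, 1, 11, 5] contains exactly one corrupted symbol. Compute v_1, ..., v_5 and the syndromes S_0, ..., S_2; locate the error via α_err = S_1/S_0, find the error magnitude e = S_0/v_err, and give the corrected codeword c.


S = (12, 8, 1), error at position 1, error magnitude e = 10, c = [0, 9, 1, 11, 5].

Step 1: column multipliers v_i = (∏_{j≠i}(α_i − α_j))^{−1} mod 13.
  i = 1 (α = 5): (5−10)(5−7)(5−1)(5−2) = (−5)·(−2)·4·3 = 120 ≡ 3, so v_1 = 3^{−1} = 9 (mod 13).
  i = 2 (α = 10): (10−5)(10−7)(10−1)(10−2) = 5·3·9·8 = 1080 ≡ 1, so v_2 = 1^{−1} = 1 (mod 13).
  i = 3 (α = 7): (7−5)(7−10)(7−1)(7−2) = 2·(−3)·6·5 = −180 ≡ 2, so v_3 = 2^{−1} = 7 (mod 13).
  i = 4 (α = 1): (1−5)(1−10)(1−7)(1−2) = (−4)·(−9)·(−6)·(−1) = 216 ≡ 8, so v_4 = 8^{−1} = 5 (mod 13).
  i = 5 (α = 2): (2−5)(2−10)(2−7)(2−1) = (−3)·(−8)·(−5)·1 = −120 ≡ 10, so v_5 = 10^{−1} = 4 (mod 13).
  v = [9, 1, 7, 5, 4].
Step 2: syndromes of r = [10, 9, 1, 11, 5] (all sums mod 13).
  S_0 = Σ v_i r_i = 9·10 + 1·9 + 7·1 + 5·11 + 4·5 = 181 ≡ 12.
  S_1 = Σ v_i α_i r_i = 9·5·10 + 1·10·9 + 7·7·1 + 5·1·11 + 4·2·5 = 684 ≡ 8.
  α_i^2 mod 13 = [12, 9, 10, 1, 4].
  S_2 = Σ v_i α_i^2 r_i = 9·12·10 + 1·9·9 + 7·10·1 + 5·1·11 + 4·4·5 = 1366 ≡ 1.
  S = (12, 8, 1) ≠ 0, so r is not a codeword (an error is present).
Step 3: locate the error. For a single error e at position i, S_ℓ = v_i·e·α_i^ℓ, so α_err = S_1/S_0.
  S_0^{−1} = 12^{−1} = 12 (mod 13), so α_err = 8·12 = 96 ≡ 5 = α_1. Error position i = 1.
  Consistency check: S_2/S_1 = 1·5 = 5 ≡ 5 = α_err ✓ (single-error assumption holds).
Step 4: error magnitude e = S_0/v_1 = S_0·∏_{j≠1}(α_1 − α_j) = 12·3 = 36 ≡ 10 (mod 13).
Step 5: correct position 1: c_1 = r_1 − e = 10 − 10 ≡ 0 (mod 13). Hence c = [0, 9, 1, 11, 5].
  Check: interpolating c through the α_i gives m(x) = 4 + 7·x (degree < 2) with m(α_i) = c_i for every i, so c is indeed a codeword.


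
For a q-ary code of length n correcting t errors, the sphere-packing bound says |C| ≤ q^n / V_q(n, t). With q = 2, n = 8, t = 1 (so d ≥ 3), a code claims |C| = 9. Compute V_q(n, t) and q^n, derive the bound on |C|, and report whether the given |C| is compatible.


V_q(n, t) = 9, q^n = 256, Hamming bound = 28, |C| = 9 ≤ bound (satisfied).

Step 1: Compute V_q(n, t) = Σ_{j=0}^1 C(n, j) (q−1)^j.
  j = 0: C(8,0)·(1)^0 = 1·1 = 1.
  j = 1: C(8,1)·(1)^1 = 8·1 = 8.
  V_q(n, t) = 1 + 8 = 9.
Step 2: q^n = 2^8 = 256.
Step 3: Hamming bound ⌊q^n / V_q(n,t)⌋ = ⌊256/9⌋ = 28.
Step 4: Compare |C| = 9 to 28: satisfied.
The claimed |C| lies below the Hamming bound.


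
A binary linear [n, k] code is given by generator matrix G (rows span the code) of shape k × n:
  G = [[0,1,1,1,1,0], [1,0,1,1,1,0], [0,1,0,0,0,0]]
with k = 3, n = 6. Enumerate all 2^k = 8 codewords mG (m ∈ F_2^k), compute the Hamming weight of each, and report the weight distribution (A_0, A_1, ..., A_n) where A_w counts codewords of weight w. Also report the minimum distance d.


Weight distribution: A_0 = 1, A_1 = 2, A_2 = 1, A_3 = 1, A_4 = 2, A_5 = 1. Minimum distance d = 1.

Enumerate all 2^3 = 8 messages m ∈ F_2^3.
For each, compute codeword c = mG in F_2^6, then tally its weight.
  m = 000 → c = 000000, weight = 0.
  m = 100 → c = 011110, weight = 4.
  m = 010 → c = 101110, weight = 4.
  m = 110 → c = 110000, weight = 2.
  m = 001 → c = 010000, weight = 1.
  m = 101 → c = 001110, weight = 3.
  m = 011 → c = 111110, weight = 5.
  m = 111 → c = 100000, weight = 1.
Tally weights:
  weight 0: 1 codewords.
  weight 1: 2 codewords.
  weight 2: 1 codewords.
  weight 3: 1 codewords.
  weight 4: 2 codewords.
  weight 5: 1 codewords.
Minimum distance d = smallest w > 0 with A_w > 0 = 1.
Sanity: Σ A_w = 8 = 2^3 = 8 ✓.


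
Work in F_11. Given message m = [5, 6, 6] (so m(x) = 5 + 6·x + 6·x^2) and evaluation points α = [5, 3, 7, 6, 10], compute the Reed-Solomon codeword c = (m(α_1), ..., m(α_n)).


c = [9, 0, 0, 4, 5]

Message polynomial: m(x) = 5 + 6·x + 6·x^2 (mod 11).
For each evaluation point α_i, compute m(α_i) mod 11:
  α_1 = 5: Horner steps 6 → 3 → 9, so m(5) = 9.
  α_2 = 3: Horner steps 6 → 2 → 0, so m(3) = 0.
  α_3 = 7: Horner steps 6 → 4 → 0, so m(7) = 0.
  α_4 = 6: Horner steps 6 → 9 → 4, so m(6) = 4.
  α_5 = 10: Horner steps 6 → 0 → 5, so m(10) = 5.
Codeword c = [9, 0, 0, 4, 5] ∈ F_11^5.


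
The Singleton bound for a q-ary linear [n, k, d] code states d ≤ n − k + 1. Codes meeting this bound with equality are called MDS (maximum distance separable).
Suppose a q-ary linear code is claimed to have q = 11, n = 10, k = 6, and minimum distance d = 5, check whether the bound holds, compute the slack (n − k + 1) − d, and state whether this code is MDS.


Singleton RHS = n − k + 1 = 5, slack = 0, bound satisfied, MDS.

Singleton bound: d ≤ n − k + 1.
Here n = 10, k = 6, so n − k + 1 = 5.
Given d = 5, check d ≤ 5: YES.
Slack = (n − k + 1) − d = 0.
The code is MDS (slack = 0).
Description: the claimed parameters are [10, 6, 5]_11; such a code would be MDS (meets Singleton bound).


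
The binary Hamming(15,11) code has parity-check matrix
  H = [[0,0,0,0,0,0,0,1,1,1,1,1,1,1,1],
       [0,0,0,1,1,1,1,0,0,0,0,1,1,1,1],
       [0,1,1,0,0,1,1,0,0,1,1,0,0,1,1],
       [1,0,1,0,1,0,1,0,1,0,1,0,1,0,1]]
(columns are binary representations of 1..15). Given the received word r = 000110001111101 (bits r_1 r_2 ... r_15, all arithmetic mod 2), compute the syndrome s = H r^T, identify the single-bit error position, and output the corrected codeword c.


s = (0, 1, 1, 1)^T, error position = 7, corrected codeword c = 000110101111101

Compute s = H r^T mod 2 one row at a time:
  s_1 = 0 + 1 + 1 + 1 + 1 + 1 + 0 + 1 = 6 ≡ 0 (mod 2).
  s_2 = 1 + 1 + 0 + 0 + 1 + 1 + 0 + 1 = 5 ≡ 1 (mod 2).
  s_3 = 0 + 0 + 0 + 0 + 1 + 1 + 0 + 1 = 3 ≡ 1 (mod 2).
  s_4 = 0 + 0 + 1 + 0 + 1 + 1 + 1 + 1 = 5 ≡ 1 (mod 2).
s = (0, 1, 1, 1)^T — this equals column 7 of H (binary 0111), so error is at position 7.
Correct: flip bit 7 of r = 000110001111101 to get c = 000110101111101.


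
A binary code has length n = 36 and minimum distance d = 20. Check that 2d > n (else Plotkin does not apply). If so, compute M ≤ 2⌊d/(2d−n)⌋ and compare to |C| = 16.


Plotkin bound M ≤ 10; given |C| = 16 > bound (violated).

Check applicability: 2d = 40, n = 36.
2d − n = 4 > 0, so Plotkin applies.
Compute d/(2d−n) = 20/4 ≈ 5.0000.
⌊d/(2d−n)⌋ = 5.
Plotkin bound: M ≤ 2·5 = 10.
Given |C| = 16, check: VIOLATED.
This |C| is above the Plotkin bound, so no binary code with n = 36, d = 20 and 16 codewords exists.


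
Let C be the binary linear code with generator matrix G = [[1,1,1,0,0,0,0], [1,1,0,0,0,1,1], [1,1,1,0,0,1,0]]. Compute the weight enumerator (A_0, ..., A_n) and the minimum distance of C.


Weight distribution: A_0 = 1, A_1 = 1, A_2 = 1, A_3 = 3, A_4 = 2. Minimum distance d = 1.

Enumerate all 2^3 = 8 messages m ∈ F_2^3.
For each, compute codeword c = mG in F_2^7, then tally its weight.
  m = 000 → c = 0000000, weight = 0.
  m = 100 → c = 1110000, weight = 3.
  m = 010 → c = 1100011, weight = 4.
  m = 110 → c = 0010011, weight = 3.
  m = 001 → c = 1110010, weight = 4.
  m = 101 → c = 0000010, weight = 1.
  m = 011 → c = 0010001, weight = 2.
  m = 111 → c = 1100001, weight = 3.
Tally weights:
  weight 0: 1 codewords.
  weight 1: 1 codewords.
  weight 2: 1 codewords.
  weight 3: 3 codewords.
  weight 4: 2 codewords.
Minimum distance d = smallest w > 0 with A_w > 0 = 1.
Sanity: Σ A_w = 8 = 2^3 = 8 ✓.


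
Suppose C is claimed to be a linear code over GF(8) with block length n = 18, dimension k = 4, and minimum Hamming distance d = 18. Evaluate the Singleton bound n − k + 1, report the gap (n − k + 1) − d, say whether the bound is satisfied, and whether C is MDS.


Singleton RHS = n − k + 1 = 15, slack = -3, bound violated (no such code; not MDS).

Singleton bound: d ≤ n − k + 1.
Here n = 18, k = 4, so n − k + 1 = 15.
Given d = 18, check d ≤ 15: NO.
Slack = (n − k + 1) − d = -3.
The slack is negative: d = 18 exceeds n − k + 1 = 15 by 3, so the Singleton bound is violated and no linear [18, 4, 18]_8 code can exist. In particular it is not MDS (MDS requires d = n − k + 1 exactly).
Description: the claimed parameters are [18, 4, 18]_8; such a code would be impossible (violates the Singleton bound).


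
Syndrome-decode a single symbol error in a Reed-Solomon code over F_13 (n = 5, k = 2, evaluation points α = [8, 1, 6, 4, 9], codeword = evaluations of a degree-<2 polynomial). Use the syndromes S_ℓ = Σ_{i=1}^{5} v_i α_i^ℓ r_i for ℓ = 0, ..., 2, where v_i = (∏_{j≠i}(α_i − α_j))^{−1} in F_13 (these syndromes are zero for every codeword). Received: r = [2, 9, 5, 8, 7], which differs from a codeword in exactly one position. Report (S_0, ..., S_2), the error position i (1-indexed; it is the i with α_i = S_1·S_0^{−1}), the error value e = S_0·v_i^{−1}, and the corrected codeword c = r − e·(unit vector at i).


S = (2, 2, 2), error at position 2, error magnitude e = 3, c = [2, 6, 5, 8, 7].

Step 1: column multipliers v_i = (∏_{j≠i}(α_i − α_j))^{−1} mod 13.
  i = 1 (α = 8): (8−1)(8−6)(8−4)(8−9) = 7·2·4·(−1) = −56 ≡ 9, so v_1 = 9^{−1} = 3 (mod 13).
  i = 2 (α = 1): (1−8)(1−6)(1−4)(1−9) = (−7)·(−5)·(−3)·(−8) = 840 ≡ 8, so v_2 = 8^{−1} = 5 (mod 13).
  i = 3 (α = 6): (6−8)(6−1)(6−4)(6−9) = (−2)·5·2·(−3) = 60 ≡ 8, so v_3 = 8^{−1} = 5 (mod 13).
  i = 4 (α = 4): (4−8)(4−1)(4−6)(4−9) = (−4)·3·(−2)·(−5) = −120 ≡ 10, so v_4 = 10^{−1} = 4 (mod 13).
  i = 5 (α = 9): (9−8)(9−1)(9−6)(9−4) = 1·8·3·5 = 120 ≡ 3, so v_5 = 3^{−1} = 9 (mod 13).
  v = [3, 5, 5, 4, 9].
Step 2: syndromes of r = [2, 9, 5, 8, 7] (all sums mod 13).
  S_0 = Σ v_i r_i = 3·2 + 5·9 + 5·5 + 4·8 + 9·7 = 171 ≡ 2.
  S_1 = Σ v_i α_i r_i = 3·8·2 + 5·1·9 + 5·6·5 + 4·4·8 + 9·9·7 = 938 ≡ 2.
  α_i^2 mod 13 = [12, 1, 10, 3, 3].
  S_2 = Σ v_i α_i^2 r_i = 3·12·2 + 5·1·9 + 5·10·5 + 4·3·8 + 9·3·7 = 652 ≡ 2.
  S = (2, 2, 2) ≠ 0, so r is not a codeword (an error is present).
Step 3: locate the error. For a single error e at position i, S_ℓ = v_i·e·α_i^ℓ, so α_err = S_1/S_0.
  S_0^{−1} = 2^{−1} = 7 (mod 13), so α_err = 2·7 = 14 ≡ 1 = α_2. Error position i = 2.
  Consistency check: S_2/S_1 = 2·7 = 14 ≡ 1 = α_err ✓ (single-error assumption holds).
Step 4: error magnitude e = S_0/v_2 = S_0·∏_{j≠2}(α_2 − α_j) = 2·8 = 16 ≡ 3 (mod 13).
Step 5: correct position 2: c_2 = r_2 − e = 9 − 3 ≡ 6 (mod 13). Hence c = [2, 6, 5, 8, 7].
  Check: interpolating c through the α_i gives m(x) = 1 + 5·x (degree < 2) with m(α_i) = c_i for every i, so c is indeed a codeword.


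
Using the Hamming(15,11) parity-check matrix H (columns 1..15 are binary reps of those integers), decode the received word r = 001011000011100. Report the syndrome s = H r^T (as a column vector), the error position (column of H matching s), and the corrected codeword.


s = (1, 0, 1, 0)^T, error position = 10, corrected codeword c = 001011000111100

Compute s = H r^T mod 2 one row at a time:
  s_1 = 0 + 0 + 0 + 1 + 1 + 1 + 0 + 0 = 3 ≡ 1 (mod 2).
  s_2 = 0 + 1 + 1 + 0 + 1 + 1 + 0 + 0 = 4 ≡ 0 (mod 2).
  s_3 = 0 + 1 + 1 + 0 + 0 + 1 + 0 + 0 = 3 ≡ 1 (mod 2).
  s_4 = 0 + 1 + 1 + 0 + 0 + 1 + 1 + 0 = 4 ≡ 0 (mod 2).
s = (1, 0, 1, 0)^T — this equals column 10 of H (binary 1010), so error is at position 10.
Correct: flip bit 10 of r = 001011000011100 to get c = 001011000111100.


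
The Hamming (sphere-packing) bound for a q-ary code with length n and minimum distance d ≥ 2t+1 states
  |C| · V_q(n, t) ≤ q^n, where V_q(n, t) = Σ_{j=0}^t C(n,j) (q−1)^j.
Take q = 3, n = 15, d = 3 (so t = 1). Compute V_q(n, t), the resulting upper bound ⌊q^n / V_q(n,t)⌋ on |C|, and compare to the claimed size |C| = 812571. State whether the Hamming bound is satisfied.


V_q(n, t) = 31, q^n = 14348907, Hamming bound = 462867, |C| = 812571 > bound (violated).

Step 1: Compute V_q(n, t) = Σ_{j=0}^1 C(n, j) (q−1)^j.
  j = 0: C(15,0)·(2)^0 = 1·1 = 1.
  j = 1: C(15,1)·(2)^1 = 15·2 = 30.
  V_q(n, t) = 1 + 30 = 31.
Step 2: q^n = 3^15 = 14348907.
Step 3: Hamming bound ⌊q^n / V_q(n,t)⌋ = ⌊14348907/31⌋ = 462867.
Step 4: Compare |C| = 812571 to 462867: violated.
The claimed |C| lies above the Hamming bound, so no 3-ary code of length 15 with d ≥ 3 can have 812571 codewords.


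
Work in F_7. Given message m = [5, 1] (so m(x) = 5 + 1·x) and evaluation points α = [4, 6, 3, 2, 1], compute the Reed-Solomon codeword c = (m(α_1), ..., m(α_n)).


c = [2, 4, 1, 0, 6]

Message polynomial: m(x) = 5 + 1·x (mod 7).
For each evaluation point α_i, compute m(α_i) mod 7:
  α_1 = 4: Horner steps 1 → 2, so m(4) = 2.
  α_2 = 6: Horner steps 1 → 4, so m(6) = 4.
  α_3 = 3: Horner steps 1 → 1, so m(3) = 1.
  α_4 = 2: Horner steps 1 → 0, so m(2) = 0.
  α_5 = 1: Horner steps 1 → 6, so m(1) = 6.
Codeword c = [2, 4, 1, 0, 6] ∈ F_7^5.


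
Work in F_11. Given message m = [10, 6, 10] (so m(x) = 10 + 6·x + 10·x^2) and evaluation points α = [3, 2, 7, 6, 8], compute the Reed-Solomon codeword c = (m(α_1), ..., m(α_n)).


c = [8, 7, 3, 10, 5]

Message polynomial: m(x) = 10 + 6·x + 10·x^2 (mod 11).
For each evaluation point α_i, compute m(α_i) mod 11:
  α_1 = 3: Horner steps 10 → 3 → 8, so m(3) = 8.
  α_2 = 2: Horner steps 10 → 4 → 7, so m(2) = 7.
  α_3 = 7: Horner steps 10 → 10 → 3, so m(7) = 3.
  α_4 = 6: Horner steps 10 → 0 → 10, so m(6) = 10.
  α_5 = 8: Horner steps 10 → 9 → 5, so m(8) = 5.
Codeword c = [8, 7, 3, 10, 5] ∈ F_11^5.


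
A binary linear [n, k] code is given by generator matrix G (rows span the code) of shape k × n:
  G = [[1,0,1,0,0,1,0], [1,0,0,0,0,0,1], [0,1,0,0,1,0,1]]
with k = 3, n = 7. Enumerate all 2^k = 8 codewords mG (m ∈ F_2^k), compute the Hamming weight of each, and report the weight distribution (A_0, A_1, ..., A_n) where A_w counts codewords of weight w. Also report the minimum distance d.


Weight distribution: A_0 = 1, A_2 = 1, A_3 = 4, A_4 = 1, A_6 = 1. Minimum distance d = 2.

Enumerate all 2^3 = 8 messages m ∈ F_2^3.
For each, compute codeword c = mG in F_2^7, then tally its weight.
  m = 000 → c = 0000000, weight = 0.
  m = 100 → c = 1010010, weight = 3.
  m = 010 → c = 1000001, weight = 2.
  m = 110 → c = 0010011, weight = 3.
  m = 001 → c = 0100101, weight = 3.
  m = 101 → c = 1110111, weight = 6.
  m = 011 → c = 1100100, weight = 3.
  m = 111 → c = 0110110, weight = 4.
Tally weights:
  weight 0: 1 codewords.
  weight 2: 1 codewords.
  weight 3: 4 codewords.
  weight 4: 1 codewords.
  weight 6: 1 codewords.
Minimum distance d = smallest w > 0 with A_w > 0 = 2.
Sanity: Σ A_w = 8 = 2^3 = 8 ✓.
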